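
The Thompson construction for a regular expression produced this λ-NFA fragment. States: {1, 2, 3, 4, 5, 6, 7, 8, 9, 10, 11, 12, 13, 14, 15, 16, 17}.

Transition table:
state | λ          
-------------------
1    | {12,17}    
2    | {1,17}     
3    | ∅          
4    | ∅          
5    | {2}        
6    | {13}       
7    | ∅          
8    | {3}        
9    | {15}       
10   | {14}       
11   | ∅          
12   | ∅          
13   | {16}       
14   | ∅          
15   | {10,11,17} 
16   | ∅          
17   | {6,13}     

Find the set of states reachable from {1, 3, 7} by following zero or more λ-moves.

{1, 3, 6, 7, 12, 13, 16, 17}

Start with {1, 3, 7}.
From 1 via λ: add 12, 17.
From 17 via λ: add 6, 13.
From 13 via λ: add 16.
No new states can be added; the closed set is {1, 3, 6, 7, 12, 13, 16, 17}.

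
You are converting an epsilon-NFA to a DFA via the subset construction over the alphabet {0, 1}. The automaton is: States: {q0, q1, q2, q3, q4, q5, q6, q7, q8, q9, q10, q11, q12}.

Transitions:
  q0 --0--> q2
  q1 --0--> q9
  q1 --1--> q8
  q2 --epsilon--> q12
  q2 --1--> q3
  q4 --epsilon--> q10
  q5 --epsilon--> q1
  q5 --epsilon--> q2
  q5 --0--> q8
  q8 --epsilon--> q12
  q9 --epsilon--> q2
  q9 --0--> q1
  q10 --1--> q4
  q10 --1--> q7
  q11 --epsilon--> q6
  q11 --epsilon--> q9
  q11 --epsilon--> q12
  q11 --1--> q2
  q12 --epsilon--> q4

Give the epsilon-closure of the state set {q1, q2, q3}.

Start with {q1, q2, q3}.
From q2 via epsilon: add q12.
From q12 via epsilon: add q4.
From q4 via epsilon: add q10.
No new states can be added; the closed set is {q1, q2, q3, q4, q10, q12}.

{q1, q2, q3, q4, q10, q12}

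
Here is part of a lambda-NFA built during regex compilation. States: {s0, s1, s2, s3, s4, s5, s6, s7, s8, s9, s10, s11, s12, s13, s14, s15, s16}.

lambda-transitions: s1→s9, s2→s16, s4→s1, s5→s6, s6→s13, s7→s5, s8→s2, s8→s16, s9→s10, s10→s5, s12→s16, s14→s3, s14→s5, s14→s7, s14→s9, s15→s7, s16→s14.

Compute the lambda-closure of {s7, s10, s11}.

Start with {s7, s10, s11}.
From s7 via lambda: add s5.
From s5 via lambda: add s6.
From s6 via lambda: add s13.
No new states can be added; the closed set is {s5, s6, s7, s10, s11, s13}.

{s5, s6, s7, s10, s11, s13}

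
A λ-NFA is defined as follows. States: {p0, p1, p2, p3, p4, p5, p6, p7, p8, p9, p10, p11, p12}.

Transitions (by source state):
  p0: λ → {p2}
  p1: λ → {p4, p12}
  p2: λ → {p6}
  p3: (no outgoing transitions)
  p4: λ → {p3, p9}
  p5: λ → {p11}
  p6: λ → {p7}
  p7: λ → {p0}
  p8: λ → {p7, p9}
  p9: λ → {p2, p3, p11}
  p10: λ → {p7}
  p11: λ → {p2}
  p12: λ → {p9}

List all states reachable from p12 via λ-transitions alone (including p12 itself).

Start with {p12}.
From p12 via λ: add p9.
From p9 via λ: add p2, p3, p11.
From p2 via λ: add p6.
From p6 via λ: add p7.
From p7 via λ: add p0.
No new states can be added; the closed set is {p0, p2, p3, p6, p7, p9, p11, p12}.

{p0, p2, p3, p6, p7, p9, p11, p12}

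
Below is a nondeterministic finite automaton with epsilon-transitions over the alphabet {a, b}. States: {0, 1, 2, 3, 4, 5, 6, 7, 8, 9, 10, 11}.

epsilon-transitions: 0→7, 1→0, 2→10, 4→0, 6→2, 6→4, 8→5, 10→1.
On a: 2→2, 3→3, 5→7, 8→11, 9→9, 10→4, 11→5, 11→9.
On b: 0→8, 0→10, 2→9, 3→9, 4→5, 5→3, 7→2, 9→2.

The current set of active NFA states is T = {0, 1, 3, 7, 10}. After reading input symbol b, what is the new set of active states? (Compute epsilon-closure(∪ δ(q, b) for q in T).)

0 on b → {8, 10}.
3 on b → {9}.
7 on b → {2}.
No b-transition from 1, 10.
Union after reading b: {2, 8, 9, 10}.
Now take the epsilon-closure:
From 8 via epsilon: add 5.
From 10 via epsilon: add 1.
From 1 via epsilon: add 0.
From 0 via epsilon: add 7.
No new states can be added; the closed set is {0, 1, 2, 5, 7, 8, 9, 10}.

{0, 1, 2, 5, 7, 8, 9, 10}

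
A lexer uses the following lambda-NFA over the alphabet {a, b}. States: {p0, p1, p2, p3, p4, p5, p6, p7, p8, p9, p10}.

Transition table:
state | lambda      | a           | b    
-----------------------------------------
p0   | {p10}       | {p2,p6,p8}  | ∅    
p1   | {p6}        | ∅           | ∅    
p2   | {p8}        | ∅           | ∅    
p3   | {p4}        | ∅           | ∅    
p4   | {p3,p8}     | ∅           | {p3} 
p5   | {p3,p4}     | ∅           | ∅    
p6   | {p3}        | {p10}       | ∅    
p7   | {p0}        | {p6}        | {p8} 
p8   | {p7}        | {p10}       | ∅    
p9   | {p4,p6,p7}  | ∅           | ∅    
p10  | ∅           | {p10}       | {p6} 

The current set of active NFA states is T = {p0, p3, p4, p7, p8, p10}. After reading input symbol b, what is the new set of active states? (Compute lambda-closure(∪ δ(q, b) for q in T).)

p4 on b → {p3}.
p7 on b → {p8}.
p10 on b → {p6}.
No b-transition from p0, p3, p8.
Union after reading b: {p3, p6, p8}.
Now take the lambda-closure:
From p3 via lambda: add p4.
From p8 via lambda: add p7.
From p7 via lambda: add p0.
From p0 via lambda: add p10.
No new states can be added; the closed set is {p0, p3, p4, p6, p7, p8, p10}.

{p0, p3, p4, p6, p7, p8, p10}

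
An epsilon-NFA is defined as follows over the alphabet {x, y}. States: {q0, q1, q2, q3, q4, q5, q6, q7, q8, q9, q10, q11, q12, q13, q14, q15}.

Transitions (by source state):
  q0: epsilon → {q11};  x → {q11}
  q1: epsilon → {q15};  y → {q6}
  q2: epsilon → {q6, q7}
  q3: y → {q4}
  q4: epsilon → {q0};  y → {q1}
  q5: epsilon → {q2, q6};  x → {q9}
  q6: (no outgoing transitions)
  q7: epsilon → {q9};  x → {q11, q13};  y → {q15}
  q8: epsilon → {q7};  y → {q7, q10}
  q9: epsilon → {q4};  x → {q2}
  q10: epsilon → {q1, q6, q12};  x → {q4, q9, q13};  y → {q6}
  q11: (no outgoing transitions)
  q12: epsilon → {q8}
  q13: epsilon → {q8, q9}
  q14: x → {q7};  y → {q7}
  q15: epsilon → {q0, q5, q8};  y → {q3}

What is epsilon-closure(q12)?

Start with {q12}.
From q12 via epsilon: add q8.
From q8 via epsilon: add q7.
From q7 via epsilon: add q9.
From q9 via epsilon: add q4.
From q4 via epsilon: add q0.
From q0 via epsilon: add q11.
No new states can be added; the closed set is {q0, q4, q7, q8, q9, q11, q12}.

{q0, q4, q7, q8, q9, q11, q12}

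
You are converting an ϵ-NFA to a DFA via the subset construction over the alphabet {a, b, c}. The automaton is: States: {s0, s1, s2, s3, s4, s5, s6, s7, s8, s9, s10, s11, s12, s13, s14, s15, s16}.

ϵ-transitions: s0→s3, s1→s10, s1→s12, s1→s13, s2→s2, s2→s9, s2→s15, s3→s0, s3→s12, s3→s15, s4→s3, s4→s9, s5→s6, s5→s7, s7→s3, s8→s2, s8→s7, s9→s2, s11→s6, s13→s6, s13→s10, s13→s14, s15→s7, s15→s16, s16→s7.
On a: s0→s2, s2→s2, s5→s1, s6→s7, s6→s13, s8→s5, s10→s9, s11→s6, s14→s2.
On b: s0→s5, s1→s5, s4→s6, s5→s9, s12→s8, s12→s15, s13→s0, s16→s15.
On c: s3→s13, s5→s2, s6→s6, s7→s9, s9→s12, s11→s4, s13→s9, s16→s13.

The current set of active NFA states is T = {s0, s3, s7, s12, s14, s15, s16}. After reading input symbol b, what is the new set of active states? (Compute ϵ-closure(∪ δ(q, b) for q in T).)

{s0, s2, s3, s5, s6, s7, s8, s9, s12, s15, s16}

s0 on b → {s5}.
s12 on b → {s8, s15}.
s16 on b → {s15}.
No b-transition from s3, s7, s14, s15.
Union after reading b: {s5, s8, s15}.
Now take the ϵ-closure:
From s5 via ϵ: add s6, s7.
From s8 via ϵ: add s2.
From s15 via ϵ: add s16.
From s2 via ϵ: add s9.
From s7 via ϵ: add s3.
From s3 via ϵ: add s0, s12.
No new states can be added; the closed set is {s0, s2, s3, s5, s6, s7, s8, s9, s12, s15, s16}.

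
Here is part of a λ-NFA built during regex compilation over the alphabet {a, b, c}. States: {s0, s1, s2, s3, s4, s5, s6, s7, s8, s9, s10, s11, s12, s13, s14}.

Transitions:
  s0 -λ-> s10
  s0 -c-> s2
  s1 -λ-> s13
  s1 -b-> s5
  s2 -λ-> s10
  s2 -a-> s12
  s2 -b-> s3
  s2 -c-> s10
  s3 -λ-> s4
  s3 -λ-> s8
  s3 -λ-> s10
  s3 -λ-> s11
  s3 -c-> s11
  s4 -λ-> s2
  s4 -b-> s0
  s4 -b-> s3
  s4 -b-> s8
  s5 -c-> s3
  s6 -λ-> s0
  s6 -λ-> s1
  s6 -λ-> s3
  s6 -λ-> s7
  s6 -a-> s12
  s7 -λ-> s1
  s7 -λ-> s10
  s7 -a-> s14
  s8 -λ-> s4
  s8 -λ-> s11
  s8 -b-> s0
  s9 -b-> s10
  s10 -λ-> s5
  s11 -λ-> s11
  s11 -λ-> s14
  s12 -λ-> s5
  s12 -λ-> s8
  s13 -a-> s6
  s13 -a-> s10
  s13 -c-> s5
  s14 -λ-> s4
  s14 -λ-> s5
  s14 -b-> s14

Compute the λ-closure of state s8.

Start with {s8}.
From s8 via λ: add s4, s11.
From s4 via λ: add s2.
From s11 via λ: add s14.
From s2 via λ: add s10.
From s14 via λ: add s5.
No new states can be added; the closed set is {s2, s4, s5, s8, s10, s11, s14}.

{s2, s4, s5, s8, s10, s11, s14}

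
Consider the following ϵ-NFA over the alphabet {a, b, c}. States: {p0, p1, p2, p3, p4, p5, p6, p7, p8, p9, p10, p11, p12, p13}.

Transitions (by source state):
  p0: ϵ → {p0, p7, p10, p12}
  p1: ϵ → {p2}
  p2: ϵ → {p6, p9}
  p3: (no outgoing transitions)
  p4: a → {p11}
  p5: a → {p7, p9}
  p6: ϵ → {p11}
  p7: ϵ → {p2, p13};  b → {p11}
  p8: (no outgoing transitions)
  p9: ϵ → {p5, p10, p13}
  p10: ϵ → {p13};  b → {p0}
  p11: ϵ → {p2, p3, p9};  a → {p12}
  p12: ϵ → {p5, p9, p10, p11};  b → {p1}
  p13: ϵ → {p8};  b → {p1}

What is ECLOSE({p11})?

{p2, p3, p5, p6, p8, p9, p10, p11, p13}

Start with {p11}.
From p11 via ϵ: add p2, p3, p9.
From p2 via ϵ: add p6.
From p9 via ϵ: add p5, p10, p13.
From p13 via ϵ: add p8.
No new states can be added; the closed set is {p2, p3, p5, p6, p8, p9, p10, p11, p13}.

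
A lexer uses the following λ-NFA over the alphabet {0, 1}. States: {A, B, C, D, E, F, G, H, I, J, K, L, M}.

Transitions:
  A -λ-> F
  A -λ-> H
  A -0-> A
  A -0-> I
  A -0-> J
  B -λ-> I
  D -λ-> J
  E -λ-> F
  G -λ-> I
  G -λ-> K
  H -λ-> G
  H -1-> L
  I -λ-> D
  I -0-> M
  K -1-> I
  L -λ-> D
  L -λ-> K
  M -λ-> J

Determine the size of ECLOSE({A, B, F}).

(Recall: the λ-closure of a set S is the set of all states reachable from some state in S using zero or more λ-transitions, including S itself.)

9

Start with {A, B, F}.
From A via λ: add H.
From B via λ: add I.
From H via λ: add G.
From I via λ: add D.
From D via λ: add J.
From G via λ: add K.
λ-closure = {A, B, D, F, G, H, I, J, K}, which has 9 states.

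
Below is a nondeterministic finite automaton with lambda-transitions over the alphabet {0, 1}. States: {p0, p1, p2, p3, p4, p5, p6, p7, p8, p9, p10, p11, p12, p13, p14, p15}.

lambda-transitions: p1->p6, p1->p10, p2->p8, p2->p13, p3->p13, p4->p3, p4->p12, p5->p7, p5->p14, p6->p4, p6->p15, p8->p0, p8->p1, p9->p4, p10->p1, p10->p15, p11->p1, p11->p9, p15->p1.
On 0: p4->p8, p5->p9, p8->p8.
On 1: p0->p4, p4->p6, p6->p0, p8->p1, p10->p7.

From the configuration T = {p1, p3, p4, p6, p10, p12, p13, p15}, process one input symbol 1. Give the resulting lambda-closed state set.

{p0, p1, p3, p4, p6, p7, p10, p12, p13, p15}

p4 on 1 → {p6}.
p6 on 1 → {p0}.
p10 on 1 → {p7}.
No 1-transition from p1, p3, p12, p13, p15.
Union after reading 1: {p0, p6, p7}.
Now take the lambda-closure:
From p6 via lambda: add p4, p15.
From p4 via lambda: add p3, p12.
From p15 via lambda: add p1.
From p1 via lambda: add p10.
From p3 via lambda: add p13.
No new states can be added; the closed set is {p0, p1, p3, p4, p6, p7, p10, p12, p13, p15}.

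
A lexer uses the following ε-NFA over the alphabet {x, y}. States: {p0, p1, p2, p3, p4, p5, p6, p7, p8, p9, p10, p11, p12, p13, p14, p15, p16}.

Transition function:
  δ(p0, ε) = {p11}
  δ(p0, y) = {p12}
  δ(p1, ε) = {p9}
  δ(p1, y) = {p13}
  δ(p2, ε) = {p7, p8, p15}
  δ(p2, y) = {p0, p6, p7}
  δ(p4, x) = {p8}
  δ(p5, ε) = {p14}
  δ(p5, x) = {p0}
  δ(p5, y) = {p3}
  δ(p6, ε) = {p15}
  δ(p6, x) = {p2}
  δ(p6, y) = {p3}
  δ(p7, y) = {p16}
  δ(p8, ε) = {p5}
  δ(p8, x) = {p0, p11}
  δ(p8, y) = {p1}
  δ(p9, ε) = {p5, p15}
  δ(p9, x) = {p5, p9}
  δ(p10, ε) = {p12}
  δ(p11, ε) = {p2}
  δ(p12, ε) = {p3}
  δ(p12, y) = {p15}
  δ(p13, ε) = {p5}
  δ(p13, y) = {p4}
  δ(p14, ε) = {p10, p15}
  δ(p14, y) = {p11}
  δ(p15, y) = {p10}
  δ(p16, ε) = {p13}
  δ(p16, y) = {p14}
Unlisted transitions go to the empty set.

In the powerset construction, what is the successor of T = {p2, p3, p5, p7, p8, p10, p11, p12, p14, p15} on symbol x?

{p0, p2, p3, p5, p7, p8, p10, p11, p12, p14, p15}

p5 on x → {p0}.
p8 on x → {p0, p11}.
No x-transition from p2, p3, p7, p10, p11, p12, p14, p15.
Union after reading x: {p0, p11}.
Now take the ε-closure:
From p11 via ε: add p2.
From p2 via ε: add p7, p8, p15.
From p8 via ε: add p5.
From p5 via ε: add p14.
From p14 via ε: add p10.
From p10 via ε: add p12.
From p12 via ε: add p3.
No new states can be added; the closed set is {p0, p2, p3, p5, p7, p8, p10, p11, p12, p14, p15}.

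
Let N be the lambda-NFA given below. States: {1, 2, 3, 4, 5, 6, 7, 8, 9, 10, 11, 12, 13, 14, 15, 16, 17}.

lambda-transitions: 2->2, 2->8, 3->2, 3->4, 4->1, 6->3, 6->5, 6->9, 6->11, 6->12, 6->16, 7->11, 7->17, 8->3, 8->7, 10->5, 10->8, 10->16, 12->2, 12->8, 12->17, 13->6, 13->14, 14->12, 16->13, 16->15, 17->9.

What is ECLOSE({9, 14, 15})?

Start with {9, 14, 15}.
From 14 via lambda: add 12.
From 12 via lambda: add 2, 8, 17.
From 8 via lambda: add 3, 7.
From 3 via lambda: add 4.
From 7 via lambda: add 11.
From 4 via lambda: add 1.
No new states can be added; the closed set is {1, 2, 3, 4, 7, 8, 9, 11, 12, 14, 15, 17}.

{1, 2, 3, 4, 7, 8, 9, 11, 12, 14, 15, 17}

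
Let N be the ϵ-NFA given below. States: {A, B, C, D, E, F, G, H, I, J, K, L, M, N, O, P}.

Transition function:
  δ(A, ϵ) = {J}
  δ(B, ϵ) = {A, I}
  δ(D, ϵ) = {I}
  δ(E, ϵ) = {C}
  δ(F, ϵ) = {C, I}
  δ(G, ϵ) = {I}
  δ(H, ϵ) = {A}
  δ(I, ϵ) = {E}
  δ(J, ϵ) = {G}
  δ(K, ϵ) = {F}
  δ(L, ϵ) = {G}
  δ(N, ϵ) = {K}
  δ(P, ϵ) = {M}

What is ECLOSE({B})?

Start with {B}.
From B via ϵ: add A, I.
From A via ϵ: add J.
From I via ϵ: add E.
From E via ϵ: add C.
From J via ϵ: add G.
No new states can be added; the closed set is {A, B, C, E, G, I, J}.

{A, B, C, E, G, I, J}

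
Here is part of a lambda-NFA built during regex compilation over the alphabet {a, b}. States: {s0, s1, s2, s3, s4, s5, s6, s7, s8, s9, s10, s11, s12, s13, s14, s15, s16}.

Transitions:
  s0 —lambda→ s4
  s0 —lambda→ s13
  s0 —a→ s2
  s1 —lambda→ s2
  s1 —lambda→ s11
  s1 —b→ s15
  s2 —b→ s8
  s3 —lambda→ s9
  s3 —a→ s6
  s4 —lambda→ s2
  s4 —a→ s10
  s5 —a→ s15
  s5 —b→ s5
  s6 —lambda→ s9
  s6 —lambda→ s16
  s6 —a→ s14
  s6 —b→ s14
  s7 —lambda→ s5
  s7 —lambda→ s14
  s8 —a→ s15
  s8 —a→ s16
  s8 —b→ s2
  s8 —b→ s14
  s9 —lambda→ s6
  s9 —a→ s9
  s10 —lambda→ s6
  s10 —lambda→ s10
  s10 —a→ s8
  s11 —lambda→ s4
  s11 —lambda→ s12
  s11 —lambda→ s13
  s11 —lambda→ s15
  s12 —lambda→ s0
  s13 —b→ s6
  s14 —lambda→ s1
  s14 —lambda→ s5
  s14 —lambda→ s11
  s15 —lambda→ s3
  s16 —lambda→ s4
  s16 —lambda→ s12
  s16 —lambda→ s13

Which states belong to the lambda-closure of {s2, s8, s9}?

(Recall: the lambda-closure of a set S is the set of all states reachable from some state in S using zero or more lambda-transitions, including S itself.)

Start with {s2, s8, s9}.
From s9 via lambda: add s6.
From s6 via lambda: add s16.
From s16 via lambda: add s4, s12, s13.
From s12 via lambda: add s0.
No new states can be added; the closed set is {s0, s2, s4, s6, s8, s9, s12, s13, s16}.

{s0, s2, s4, s6, s8, s9, s12, s13, s16}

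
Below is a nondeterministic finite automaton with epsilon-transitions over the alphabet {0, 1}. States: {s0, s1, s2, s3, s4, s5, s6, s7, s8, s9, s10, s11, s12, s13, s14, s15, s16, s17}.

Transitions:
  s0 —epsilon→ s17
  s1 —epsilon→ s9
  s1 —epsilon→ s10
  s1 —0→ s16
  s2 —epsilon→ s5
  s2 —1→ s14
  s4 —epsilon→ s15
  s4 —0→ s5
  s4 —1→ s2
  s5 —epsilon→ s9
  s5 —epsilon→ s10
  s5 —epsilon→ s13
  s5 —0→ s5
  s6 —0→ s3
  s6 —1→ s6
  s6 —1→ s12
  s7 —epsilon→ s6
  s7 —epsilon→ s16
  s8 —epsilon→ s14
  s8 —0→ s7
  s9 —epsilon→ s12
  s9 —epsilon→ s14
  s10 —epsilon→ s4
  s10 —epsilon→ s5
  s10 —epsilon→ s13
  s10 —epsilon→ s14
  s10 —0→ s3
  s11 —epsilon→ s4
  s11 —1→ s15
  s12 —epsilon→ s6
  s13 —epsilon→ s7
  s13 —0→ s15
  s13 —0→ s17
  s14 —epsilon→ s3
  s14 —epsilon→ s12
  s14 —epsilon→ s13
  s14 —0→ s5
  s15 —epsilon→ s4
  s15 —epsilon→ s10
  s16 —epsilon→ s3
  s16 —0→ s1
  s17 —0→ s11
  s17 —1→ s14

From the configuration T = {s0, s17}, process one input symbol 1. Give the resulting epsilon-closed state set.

s17 on 1 → {s14}.
No 1-transition from s0.
Union after reading 1: {s14}.
Now take the epsilon-closure:
From s14 via epsilon: add s3, s12, s13.
From s12 via epsilon: add s6.
From s13 via epsilon: add s7.
From s7 via epsilon: add s16.
No new states can be added; the closed set is {s3, s6, s7, s12, s13, s14, s16}.

{s3, s6, s7, s12, s13, s14, s16}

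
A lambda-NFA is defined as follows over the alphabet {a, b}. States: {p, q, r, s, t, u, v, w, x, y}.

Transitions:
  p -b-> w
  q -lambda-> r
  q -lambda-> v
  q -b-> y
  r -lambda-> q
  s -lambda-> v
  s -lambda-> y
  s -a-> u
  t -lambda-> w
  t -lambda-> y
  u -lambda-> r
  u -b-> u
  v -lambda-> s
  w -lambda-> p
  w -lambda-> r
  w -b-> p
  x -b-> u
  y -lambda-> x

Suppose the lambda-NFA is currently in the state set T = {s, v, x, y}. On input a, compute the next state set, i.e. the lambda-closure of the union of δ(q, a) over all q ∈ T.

s on a → {u}.
No a-transition from v, x, y.
Union after reading a: {u}.
Now take the lambda-closure:
From u via lambda: add r.
From r via lambda: add q.
From q via lambda: add v.
From v via lambda: add s.
From s via lambda: add y.
From y via lambda: add x.
No new states can be added; the closed set is {q, r, s, u, v, x, y}.

{q, r, s, u, v, x, y}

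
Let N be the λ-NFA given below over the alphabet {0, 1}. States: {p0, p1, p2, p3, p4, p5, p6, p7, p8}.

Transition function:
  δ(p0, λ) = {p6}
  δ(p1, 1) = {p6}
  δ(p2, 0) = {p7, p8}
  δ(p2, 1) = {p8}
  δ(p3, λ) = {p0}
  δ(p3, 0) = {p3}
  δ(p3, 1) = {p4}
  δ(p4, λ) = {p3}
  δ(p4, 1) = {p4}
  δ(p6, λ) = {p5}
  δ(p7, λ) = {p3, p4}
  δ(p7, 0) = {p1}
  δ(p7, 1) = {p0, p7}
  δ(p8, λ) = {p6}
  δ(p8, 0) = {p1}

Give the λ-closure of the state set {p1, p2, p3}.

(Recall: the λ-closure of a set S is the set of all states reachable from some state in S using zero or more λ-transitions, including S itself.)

Start with {p1, p2, p3}.
From p3 via λ: add p0.
From p0 via λ: add p6.
From p6 via λ: add p5.
No new states can be added; the closed set is {p0, p1, p2, p3, p5, p6}.

{p0, p1, p2, p3, p5, p6}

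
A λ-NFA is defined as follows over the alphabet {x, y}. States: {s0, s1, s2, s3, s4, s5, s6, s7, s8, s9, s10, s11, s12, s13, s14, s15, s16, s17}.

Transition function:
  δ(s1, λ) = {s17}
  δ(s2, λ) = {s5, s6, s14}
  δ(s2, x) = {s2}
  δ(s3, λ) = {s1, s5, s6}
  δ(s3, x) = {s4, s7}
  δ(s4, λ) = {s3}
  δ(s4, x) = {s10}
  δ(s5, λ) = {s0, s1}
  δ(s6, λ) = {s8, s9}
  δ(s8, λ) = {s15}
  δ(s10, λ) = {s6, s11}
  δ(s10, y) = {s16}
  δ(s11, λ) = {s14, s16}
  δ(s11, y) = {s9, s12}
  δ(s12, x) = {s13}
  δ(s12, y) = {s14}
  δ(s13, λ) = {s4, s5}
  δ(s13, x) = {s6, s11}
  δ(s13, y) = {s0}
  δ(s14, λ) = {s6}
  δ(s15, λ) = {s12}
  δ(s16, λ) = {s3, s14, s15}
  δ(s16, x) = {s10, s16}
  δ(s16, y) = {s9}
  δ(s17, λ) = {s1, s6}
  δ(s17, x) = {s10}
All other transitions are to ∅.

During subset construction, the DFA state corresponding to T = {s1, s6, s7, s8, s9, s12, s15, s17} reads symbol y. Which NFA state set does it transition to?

{s6, s8, s9, s12, s14, s15}

s12 on y → {s14}.
No y-transition from s1, s6, s7, s8, s9, s15, s17.
Union after reading y: {s14}.
Now take the λ-closure:
From s14 via λ: add s6.
From s6 via λ: add s8, s9.
From s8 via λ: add s15.
From s15 via λ: add s12.
No new states can be added; the closed set is {s6, s8, s9, s12, s14, s15}.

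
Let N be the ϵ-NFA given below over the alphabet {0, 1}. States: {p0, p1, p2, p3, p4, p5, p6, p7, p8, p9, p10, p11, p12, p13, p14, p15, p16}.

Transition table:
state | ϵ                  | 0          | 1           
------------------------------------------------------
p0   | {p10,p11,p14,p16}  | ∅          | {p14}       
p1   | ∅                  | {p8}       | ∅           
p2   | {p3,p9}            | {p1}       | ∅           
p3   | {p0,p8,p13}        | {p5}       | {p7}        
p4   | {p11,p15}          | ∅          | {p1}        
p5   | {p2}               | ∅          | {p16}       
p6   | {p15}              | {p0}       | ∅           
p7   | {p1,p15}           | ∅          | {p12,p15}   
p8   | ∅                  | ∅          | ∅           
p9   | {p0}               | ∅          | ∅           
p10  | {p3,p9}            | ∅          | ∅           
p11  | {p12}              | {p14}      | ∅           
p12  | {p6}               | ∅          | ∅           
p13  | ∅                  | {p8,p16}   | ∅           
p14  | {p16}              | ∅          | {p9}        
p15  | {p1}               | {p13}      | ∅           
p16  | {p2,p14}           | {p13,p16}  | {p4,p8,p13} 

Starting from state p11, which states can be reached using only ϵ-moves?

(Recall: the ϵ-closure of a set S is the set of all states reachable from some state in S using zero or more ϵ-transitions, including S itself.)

Start with {p11}.
From p11 via ϵ: add p12.
From p12 via ϵ: add p6.
From p6 via ϵ: add p15.
From p15 via ϵ: add p1.
No new states can be added; the closed set is {p1, p6, p11, p12, p15}.

{p1, p6, p11, p12, p15}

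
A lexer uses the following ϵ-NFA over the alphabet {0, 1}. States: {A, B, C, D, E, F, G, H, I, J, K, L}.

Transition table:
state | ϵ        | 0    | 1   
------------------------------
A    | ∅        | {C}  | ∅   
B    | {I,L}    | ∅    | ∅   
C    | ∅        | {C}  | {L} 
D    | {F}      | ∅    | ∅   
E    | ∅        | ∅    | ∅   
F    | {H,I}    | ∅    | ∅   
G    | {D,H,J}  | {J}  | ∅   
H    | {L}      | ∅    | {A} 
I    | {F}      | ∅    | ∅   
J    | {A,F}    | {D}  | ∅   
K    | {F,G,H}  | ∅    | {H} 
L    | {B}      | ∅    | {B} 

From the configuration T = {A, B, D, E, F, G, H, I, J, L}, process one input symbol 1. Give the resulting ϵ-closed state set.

H on 1 → {A}.
L on 1 → {B}.
No 1-transition from A, B, D, E, F, G, I, J.
Union after reading 1: {A, B}.
Now take the ϵ-closure:
From B via ϵ: add I, L.
From I via ϵ: add F.
From F via ϵ: add H.
No new states can be added; the closed set is {A, B, F, H, I, L}.

{A, B, F, H, I, L}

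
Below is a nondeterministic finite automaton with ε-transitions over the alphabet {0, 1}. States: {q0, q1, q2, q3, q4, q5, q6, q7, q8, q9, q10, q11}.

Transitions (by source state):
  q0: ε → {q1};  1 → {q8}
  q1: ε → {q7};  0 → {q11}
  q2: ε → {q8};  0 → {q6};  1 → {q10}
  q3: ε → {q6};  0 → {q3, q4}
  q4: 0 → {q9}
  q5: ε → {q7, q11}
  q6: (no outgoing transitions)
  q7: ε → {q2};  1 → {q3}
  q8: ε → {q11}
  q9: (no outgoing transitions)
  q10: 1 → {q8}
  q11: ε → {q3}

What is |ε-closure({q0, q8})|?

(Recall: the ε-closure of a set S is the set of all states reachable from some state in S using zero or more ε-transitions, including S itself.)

Start with {q0, q8}.
From q0 via ε: add q1.
From q8 via ε: add q11.
From q1 via ε: add q7.
From q11 via ε: add q3.
From q3 via ε: add q6.
From q7 via ε: add q2.
ε-closure = {q0, q1, q2, q3, q6, q7, q8, q11}, which has 8 states.

8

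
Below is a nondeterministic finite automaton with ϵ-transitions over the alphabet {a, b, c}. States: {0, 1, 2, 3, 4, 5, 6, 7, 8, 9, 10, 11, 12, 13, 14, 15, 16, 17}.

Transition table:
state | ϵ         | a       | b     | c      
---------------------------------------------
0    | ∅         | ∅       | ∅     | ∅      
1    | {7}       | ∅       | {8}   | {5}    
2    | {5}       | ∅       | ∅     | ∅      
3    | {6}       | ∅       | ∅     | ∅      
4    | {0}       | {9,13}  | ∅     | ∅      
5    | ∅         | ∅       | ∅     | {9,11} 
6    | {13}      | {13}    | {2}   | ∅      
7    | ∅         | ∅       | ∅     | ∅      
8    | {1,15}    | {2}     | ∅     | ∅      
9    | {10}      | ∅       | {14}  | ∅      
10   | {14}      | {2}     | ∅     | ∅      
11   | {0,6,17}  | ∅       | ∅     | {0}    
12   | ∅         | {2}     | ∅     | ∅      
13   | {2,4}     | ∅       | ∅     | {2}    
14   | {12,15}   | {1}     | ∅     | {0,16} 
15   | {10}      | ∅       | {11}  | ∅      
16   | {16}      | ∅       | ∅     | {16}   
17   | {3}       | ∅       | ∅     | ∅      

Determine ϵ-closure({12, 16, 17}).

{0, 2, 3, 4, 5, 6, 12, 13, 16, 17}

Start with {12, 16, 17}.
From 17 via ϵ: add 3.
From 3 via ϵ: add 6.
From 6 via ϵ: add 13.
From 13 via ϵ: add 2, 4.
From 2 via ϵ: add 5.
From 4 via ϵ: add 0.
No new states can be added; the closed set is {0, 2, 3, 4, 5, 6, 12, 13, 16, 17}.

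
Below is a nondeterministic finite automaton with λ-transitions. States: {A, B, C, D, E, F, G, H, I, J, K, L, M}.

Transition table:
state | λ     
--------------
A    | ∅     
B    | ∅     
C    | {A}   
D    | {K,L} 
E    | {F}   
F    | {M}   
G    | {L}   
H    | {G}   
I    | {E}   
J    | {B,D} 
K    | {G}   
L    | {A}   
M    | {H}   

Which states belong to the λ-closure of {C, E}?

Start with {C, E}.
From C via λ: add A.
From E via λ: add F.
From F via λ: add M.
From M via λ: add H.
From H via λ: add G.
From G via λ: add L.
No new states can be added; the closed set is {A, C, E, F, G, H, L, M}.

{A, C, E, F, G, H, L, M}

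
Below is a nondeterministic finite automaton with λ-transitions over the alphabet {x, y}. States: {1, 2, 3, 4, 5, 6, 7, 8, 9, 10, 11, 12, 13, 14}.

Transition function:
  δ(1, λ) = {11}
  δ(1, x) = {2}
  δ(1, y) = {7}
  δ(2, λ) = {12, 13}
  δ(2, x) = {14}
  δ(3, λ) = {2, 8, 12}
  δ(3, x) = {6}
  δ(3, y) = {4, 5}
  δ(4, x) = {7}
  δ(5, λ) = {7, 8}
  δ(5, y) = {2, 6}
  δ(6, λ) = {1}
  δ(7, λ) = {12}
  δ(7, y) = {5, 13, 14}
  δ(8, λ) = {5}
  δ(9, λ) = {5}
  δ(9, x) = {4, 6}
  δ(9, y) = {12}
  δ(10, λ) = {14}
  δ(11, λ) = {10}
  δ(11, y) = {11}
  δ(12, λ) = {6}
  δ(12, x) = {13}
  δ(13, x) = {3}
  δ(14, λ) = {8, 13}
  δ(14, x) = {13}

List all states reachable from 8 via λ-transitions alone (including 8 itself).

{1, 5, 6, 7, 8, 10, 11, 12, 13, 14}

Start with {8}.
From 8 via λ: add 5.
From 5 via λ: add 7.
From 7 via λ: add 12.
From 12 via λ: add 6.
From 6 via λ: add 1.
From 1 via λ: add 11.
From 11 via λ: add 10.
From 10 via λ: add 14.
From 14 via λ: add 13.
No new states can be added; the closed set is {1, 5, 6, 7, 8, 10, 11, 12, 13, 14}.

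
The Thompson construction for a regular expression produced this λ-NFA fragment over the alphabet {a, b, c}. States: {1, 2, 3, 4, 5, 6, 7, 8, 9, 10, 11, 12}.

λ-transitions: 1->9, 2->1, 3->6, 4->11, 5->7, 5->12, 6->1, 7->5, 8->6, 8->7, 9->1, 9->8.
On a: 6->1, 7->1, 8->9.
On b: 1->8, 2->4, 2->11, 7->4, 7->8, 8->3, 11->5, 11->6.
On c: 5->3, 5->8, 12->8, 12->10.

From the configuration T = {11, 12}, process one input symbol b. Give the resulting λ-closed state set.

{1, 5, 6, 7, 8, 9, 12}

11 on b → {5, 6}.
No b-transition from 12.
Union after reading b: {5, 6}.
Now take the λ-closure:
From 5 via λ: add 7, 12.
From 6 via λ: add 1.
From 1 via λ: add 9.
From 9 via λ: add 8.
No new states can be added; the closed set is {1, 5, 6, 7, 8, 9, 12}.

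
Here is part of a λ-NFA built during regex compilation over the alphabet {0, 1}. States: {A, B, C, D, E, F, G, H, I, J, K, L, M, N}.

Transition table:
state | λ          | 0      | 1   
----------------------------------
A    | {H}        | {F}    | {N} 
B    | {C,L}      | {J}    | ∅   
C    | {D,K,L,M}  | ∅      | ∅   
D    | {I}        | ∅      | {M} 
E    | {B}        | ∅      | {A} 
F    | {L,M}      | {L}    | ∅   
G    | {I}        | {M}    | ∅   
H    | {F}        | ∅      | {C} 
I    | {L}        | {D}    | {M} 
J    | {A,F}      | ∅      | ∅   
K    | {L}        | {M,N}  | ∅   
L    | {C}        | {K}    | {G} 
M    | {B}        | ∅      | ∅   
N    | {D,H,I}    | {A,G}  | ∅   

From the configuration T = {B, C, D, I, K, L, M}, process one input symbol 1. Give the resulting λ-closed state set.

D on 1 → {M}.
I on 1 → {M}.
L on 1 → {G}.
No 1-transition from B, C, K, M.
Union after reading 1: {G, M}.
Now take the λ-closure:
From G via λ: add I.
From M via λ: add B.
From B via λ: add C, L.
From C via λ: add D, K.
No new states can be added; the closed set is {B, C, D, G, I, K, L, M}.

{B, C, D, G, I, K, L, M}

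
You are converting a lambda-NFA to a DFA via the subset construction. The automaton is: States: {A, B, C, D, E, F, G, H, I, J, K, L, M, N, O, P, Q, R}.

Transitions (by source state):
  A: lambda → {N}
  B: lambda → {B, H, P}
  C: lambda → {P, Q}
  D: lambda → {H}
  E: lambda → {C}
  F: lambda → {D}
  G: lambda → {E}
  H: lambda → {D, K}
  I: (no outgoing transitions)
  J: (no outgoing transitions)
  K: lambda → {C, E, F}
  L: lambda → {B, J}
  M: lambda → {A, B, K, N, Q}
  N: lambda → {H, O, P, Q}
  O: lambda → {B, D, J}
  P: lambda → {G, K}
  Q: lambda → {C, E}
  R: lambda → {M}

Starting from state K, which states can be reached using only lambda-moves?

{C, D, E, F, G, H, K, P, Q}

Start with {K}.
From K via lambda: add C, E, F.
From C via lambda: add P, Q.
From F via lambda: add D.
From D via lambda: add H.
From P via lambda: add G.
No new states can be added; the closed set is {C, D, E, F, G, H, K, P, Q}.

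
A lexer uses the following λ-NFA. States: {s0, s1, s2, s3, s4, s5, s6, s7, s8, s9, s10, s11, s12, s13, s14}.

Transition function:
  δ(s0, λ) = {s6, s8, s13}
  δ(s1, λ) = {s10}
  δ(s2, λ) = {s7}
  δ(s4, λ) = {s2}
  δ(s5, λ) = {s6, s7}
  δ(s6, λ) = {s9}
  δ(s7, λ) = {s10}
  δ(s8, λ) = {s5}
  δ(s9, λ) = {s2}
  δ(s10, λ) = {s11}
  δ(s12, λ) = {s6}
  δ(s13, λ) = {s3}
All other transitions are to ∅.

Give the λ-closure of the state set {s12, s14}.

Start with {s12, s14}.
From s12 via λ: add s6.
From s6 via λ: add s9.
From s9 via λ: add s2.
From s2 via λ: add s7.
From s7 via λ: add s10.
From s10 via λ: add s11.
No new states can be added; the closed set is {s2, s6, s7, s9, s10, s11, s12, s14}.

{s2, s6, s7, s9, s10, s11, s12, s14}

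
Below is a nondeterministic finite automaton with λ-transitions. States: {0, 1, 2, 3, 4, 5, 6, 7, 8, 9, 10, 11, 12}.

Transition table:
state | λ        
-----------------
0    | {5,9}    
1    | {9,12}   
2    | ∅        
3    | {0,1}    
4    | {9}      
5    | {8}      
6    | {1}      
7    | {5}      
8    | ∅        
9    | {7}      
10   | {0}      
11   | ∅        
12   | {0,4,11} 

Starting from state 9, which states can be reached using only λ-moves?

{5, 7, 8, 9}

Start with {9}.
From 9 via λ: add 7.
From 7 via λ: add 5.
From 5 via λ: add 8.
No new states can be added; the closed set is {5, 7, 8, 9}.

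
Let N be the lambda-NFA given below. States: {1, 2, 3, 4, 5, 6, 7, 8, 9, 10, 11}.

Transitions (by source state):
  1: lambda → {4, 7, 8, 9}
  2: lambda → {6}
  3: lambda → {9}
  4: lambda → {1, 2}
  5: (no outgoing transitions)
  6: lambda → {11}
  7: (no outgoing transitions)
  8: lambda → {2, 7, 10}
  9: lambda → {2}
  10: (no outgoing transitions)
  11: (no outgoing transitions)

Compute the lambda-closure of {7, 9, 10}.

{2, 6, 7, 9, 10, 11}

Start with {7, 9, 10}.
From 9 via lambda: add 2.
From 2 via lambda: add 6.
From 6 via lambda: add 11.
No new states can be added; the closed set is {2, 6, 7, 9, 10, 11}.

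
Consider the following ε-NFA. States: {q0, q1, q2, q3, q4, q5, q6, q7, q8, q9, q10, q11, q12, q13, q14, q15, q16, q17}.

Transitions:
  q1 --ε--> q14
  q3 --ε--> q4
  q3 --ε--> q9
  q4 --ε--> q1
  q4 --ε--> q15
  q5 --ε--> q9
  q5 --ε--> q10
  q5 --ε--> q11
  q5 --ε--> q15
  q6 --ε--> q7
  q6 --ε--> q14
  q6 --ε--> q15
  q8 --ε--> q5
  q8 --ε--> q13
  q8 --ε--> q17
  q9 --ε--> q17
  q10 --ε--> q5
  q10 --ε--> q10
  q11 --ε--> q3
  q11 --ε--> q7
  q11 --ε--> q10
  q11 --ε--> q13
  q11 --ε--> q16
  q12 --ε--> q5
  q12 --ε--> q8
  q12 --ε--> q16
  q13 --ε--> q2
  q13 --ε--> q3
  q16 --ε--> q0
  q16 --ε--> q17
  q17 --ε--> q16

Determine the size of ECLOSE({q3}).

Start with {q3}.
From q3 via ε: add q4, q9.
From q4 via ε: add q1, q15.
From q9 via ε: add q17.
From q1 via ε: add q14.
From q17 via ε: add q16.
From q16 via ε: add q0.
ε-closure = {q0, q1, q3, q4, q9, q14, q15, q16, q17}, which has 9 states.

9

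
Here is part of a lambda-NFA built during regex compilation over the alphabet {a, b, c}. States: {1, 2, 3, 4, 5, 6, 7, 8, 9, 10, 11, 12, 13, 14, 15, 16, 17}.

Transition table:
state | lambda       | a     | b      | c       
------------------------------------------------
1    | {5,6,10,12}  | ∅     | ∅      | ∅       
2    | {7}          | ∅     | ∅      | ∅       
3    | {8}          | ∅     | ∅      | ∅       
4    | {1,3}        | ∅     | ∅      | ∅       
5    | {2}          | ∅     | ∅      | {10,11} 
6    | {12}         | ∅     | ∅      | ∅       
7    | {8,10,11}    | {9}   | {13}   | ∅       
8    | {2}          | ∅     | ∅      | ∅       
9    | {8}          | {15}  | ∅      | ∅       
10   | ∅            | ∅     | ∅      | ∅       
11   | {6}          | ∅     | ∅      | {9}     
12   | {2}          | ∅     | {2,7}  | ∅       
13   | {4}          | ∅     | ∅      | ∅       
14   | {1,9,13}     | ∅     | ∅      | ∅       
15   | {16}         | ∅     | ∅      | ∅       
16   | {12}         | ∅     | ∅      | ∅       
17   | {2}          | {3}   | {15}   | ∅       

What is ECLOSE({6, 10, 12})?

{2, 6, 7, 8, 10, 11, 12}

Start with {6, 10, 12}.
From 12 via lambda: add 2.
From 2 via lambda: add 7.
From 7 via lambda: add 8, 11.
No new states can be added; the closed set is {2, 6, 7, 8, 10, 11, 12}.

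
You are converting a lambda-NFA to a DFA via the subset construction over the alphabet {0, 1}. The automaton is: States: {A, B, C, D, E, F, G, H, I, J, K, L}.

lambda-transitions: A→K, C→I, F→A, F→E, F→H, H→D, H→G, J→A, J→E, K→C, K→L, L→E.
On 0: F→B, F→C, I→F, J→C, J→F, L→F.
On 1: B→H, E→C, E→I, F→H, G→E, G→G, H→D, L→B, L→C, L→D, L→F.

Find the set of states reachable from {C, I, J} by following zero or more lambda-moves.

{A, C, E, I, J, K, L}

Start with {C, I, J}.
From J via lambda: add A, E.
From A via lambda: add K.
From K via lambda: add L.
No new states can be added; the closed set is {A, C, E, I, J, K, L}.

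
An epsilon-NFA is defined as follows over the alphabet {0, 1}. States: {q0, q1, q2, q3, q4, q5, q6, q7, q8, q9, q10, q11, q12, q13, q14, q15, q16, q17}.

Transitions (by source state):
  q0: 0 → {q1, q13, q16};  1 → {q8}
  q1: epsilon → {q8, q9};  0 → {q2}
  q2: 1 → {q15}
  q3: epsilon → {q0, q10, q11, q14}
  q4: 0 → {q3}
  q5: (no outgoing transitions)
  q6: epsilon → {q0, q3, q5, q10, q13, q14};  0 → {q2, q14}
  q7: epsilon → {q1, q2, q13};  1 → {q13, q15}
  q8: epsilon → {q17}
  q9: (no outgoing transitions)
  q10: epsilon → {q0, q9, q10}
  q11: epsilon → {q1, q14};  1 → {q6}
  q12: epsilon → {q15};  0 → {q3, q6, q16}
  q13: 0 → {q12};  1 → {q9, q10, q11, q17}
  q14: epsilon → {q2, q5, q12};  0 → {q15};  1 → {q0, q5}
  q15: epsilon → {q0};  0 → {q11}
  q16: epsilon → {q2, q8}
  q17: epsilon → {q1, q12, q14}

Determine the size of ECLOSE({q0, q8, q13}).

Start with {q0, q8, q13}.
From q8 via epsilon: add q17.
From q17 via epsilon: add q1, q12, q14.
From q1 via epsilon: add q9.
From q12 via epsilon: add q15.
From q14 via epsilon: add q2, q5.
epsilon-closure = {q0, q1, q2, q5, q8, q9, q12, q13, q14, q15, q17}, which has 11 states.

11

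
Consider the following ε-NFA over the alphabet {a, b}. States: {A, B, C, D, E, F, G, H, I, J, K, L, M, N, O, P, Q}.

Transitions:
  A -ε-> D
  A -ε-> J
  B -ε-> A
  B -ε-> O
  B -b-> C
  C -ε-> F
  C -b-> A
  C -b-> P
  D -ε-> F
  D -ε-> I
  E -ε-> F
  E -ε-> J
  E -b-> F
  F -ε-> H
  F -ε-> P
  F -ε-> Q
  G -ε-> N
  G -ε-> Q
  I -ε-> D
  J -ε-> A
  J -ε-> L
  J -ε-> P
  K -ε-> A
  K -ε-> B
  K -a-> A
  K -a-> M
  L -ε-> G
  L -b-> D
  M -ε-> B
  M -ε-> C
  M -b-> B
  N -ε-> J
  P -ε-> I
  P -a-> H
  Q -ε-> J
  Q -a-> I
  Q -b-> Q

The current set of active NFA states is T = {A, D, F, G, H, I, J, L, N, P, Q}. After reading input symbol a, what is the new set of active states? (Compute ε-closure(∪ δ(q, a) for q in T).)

P on a → {H}.
Q on a → {I}.
No a-transition from A, D, F, G, H, I, J, L, N.
Union after reading a: {H, I}.
Now take the ε-closure:
From I via ε: add D.
From D via ε: add F.
From F via ε: add P, Q.
From Q via ε: add J.
From J via ε: add A, L.
From L via ε: add G.
From G via ε: add N.
No new states can be added; the closed set is {A, D, F, G, H, I, J, L, N, P, Q}.

{A, D, F, G, H, I, J, L, N, P, Q}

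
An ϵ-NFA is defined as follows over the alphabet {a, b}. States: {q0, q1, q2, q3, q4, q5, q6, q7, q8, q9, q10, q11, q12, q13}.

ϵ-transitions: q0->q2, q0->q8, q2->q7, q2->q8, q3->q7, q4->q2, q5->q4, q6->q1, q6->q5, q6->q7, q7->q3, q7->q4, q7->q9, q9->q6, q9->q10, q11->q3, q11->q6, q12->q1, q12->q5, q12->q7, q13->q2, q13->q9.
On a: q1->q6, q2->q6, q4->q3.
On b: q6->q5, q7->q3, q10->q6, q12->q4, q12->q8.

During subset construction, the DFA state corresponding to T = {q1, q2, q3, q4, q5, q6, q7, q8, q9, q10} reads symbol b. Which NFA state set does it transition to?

q6 on b → {q5}.
q7 on b → {q3}.
q10 on b → {q6}.
No b-transition from q1, q2, q3, q4, q5, q8, q9.
Union after reading b: {q3, q5, q6}.
Now take the ϵ-closure:
From q3 via ϵ: add q7.
From q5 via ϵ: add q4.
From q6 via ϵ: add q1.
From q4 via ϵ: add q2.
From q7 via ϵ: add q9.
From q2 via ϵ: add q8.
From q9 via ϵ: add q10.
No new states can be added; the closed set is {q1, q2, q3, q4, q5, q6, q7, q8, q9, q10}.

{q1, q2, q3, q4, q5, q6, q7, q8, q9, q10}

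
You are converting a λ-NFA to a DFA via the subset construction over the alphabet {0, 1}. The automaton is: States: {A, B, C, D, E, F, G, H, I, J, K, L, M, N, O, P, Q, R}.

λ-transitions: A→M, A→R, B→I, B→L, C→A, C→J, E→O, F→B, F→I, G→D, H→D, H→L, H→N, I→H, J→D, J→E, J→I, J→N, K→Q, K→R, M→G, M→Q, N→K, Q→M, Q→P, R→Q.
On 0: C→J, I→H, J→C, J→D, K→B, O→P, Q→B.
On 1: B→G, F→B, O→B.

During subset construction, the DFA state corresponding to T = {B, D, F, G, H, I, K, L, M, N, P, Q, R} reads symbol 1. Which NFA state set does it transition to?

{B, D, G, H, I, K, L, M, N, P, Q, R}

B on 1 → {G}.
F on 1 → {B}.
No 1-transition from D, G, H, I, K, L, M, N, P, Q, R.
Union after reading 1: {B, G}.
Now take the λ-closure:
From B via λ: add I, L.
From G via λ: add D.
From I via λ: add H.
From H via λ: add N.
From N via λ: add K.
From K via λ: add Q, R.
From Q via λ: add M, P.
No new states can be added; the closed set is {B, D, G, H, I, K, L, M, N, P, Q, R}.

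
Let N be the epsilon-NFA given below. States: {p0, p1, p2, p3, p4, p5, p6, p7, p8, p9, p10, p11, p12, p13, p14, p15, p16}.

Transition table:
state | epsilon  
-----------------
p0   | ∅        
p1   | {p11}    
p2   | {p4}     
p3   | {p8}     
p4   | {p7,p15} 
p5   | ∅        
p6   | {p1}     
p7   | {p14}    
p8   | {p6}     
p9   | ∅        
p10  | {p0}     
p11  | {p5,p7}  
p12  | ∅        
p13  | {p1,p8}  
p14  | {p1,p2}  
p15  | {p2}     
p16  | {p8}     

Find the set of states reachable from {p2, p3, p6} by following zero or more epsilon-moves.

{p1, p2, p3, p4, p5, p6, p7, p8, p11, p14, p15}

Start with {p2, p3, p6}.
From p2 via epsilon: add p4.
From p3 via epsilon: add p8.
From p6 via epsilon: add p1.
From p1 via epsilon: add p11.
From p4 via epsilon: add p7, p15.
From p7 via epsilon: add p14.
From p11 via epsilon: add p5.
No new states can be added; the closed set is {p1, p2, p3, p4, p5, p6, p7, p8, p11, p14, p15}.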